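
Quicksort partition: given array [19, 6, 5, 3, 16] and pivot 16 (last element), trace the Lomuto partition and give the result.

Lomuto partition with pivot = 16:

Initial array: [19, 6, 5, 3, 16]

arr[0]=19 > 16: no swap
arr[1]=6 <= 16: swap with position 0, array becomes [6, 19, 5, 3, 16]
arr[2]=5 <= 16: swap with position 1, array becomes [6, 5, 19, 3, 16]
arr[3]=3 <= 16: swap with position 2, array becomes [6, 5, 3, 19, 16]

Place pivot at position 3: [6, 5, 3, 16, 19]
Pivot position: 3

After partitioning with pivot 16, the array becomes [6, 5, 3, 16, 19]. The pivot is placed at index 3. All elements to the left of the pivot are <= 16, and all elements to the right are > 16.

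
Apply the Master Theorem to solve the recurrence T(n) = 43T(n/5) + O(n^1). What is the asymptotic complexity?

Master Theorem for T(n) = 43T(n/5) + O(n^1):

a = 43, b = 5, c = 1
log_b(a) = log_5(43) = 2.3370

Case 1: c = 1 < log_5(43) = 2.3370
T(n) = O(n^(log_5 43))

For T(n) = 43T(n/5) + O(n^1): log_5(43) = 2.3370. This is Case 1 of the Master Theorem (c < log_b(a), work dominated by leaves), giving O(n^(log_5 43)).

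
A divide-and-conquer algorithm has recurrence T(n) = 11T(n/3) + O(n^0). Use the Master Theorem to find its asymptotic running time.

Master Theorem for T(n) = 11T(n/3) + O(n^0):

a = 11, b = 3, c = 0
log_b(a) = log_3(11) = 2.1827

Case 1: c = 0 < log_3(11) = 2.1827
T(n) = O(n^(log_3 11))

For T(n) = 11T(n/3) + O(n^0): log_3(11) = 2.1827. This is Case 1 of the Master Theorem (c < log_b(a), work dominated by leaves), giving O(n^(log_3 11)).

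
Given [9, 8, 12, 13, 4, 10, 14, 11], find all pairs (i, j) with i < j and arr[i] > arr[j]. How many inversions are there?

Finding inversions in [9, 8, 12, 13, 4, 10, 14, 11]:

(0, 1): arr[0]=9 > arr[1]=8
(0, 4): arr[0]=9 > arr[4]=4
(1, 4): arr[1]=8 > arr[4]=4
(2, 4): arr[2]=12 > arr[4]=4
(2, 5): arr[2]=12 > arr[5]=10
(2, 7): arr[2]=12 > arr[7]=11
(3, 4): arr[3]=13 > arr[4]=4
(3, 5): arr[3]=13 > arr[5]=10
(3, 7): arr[3]=13 > arr[7]=11
(6, 7): arr[6]=14 > arr[7]=11

Total inversions: 10

The array has 10 inversion(s): (0,1), (0,4), (1,4), (2,4), (2,5), (2,7), (3,4), (3,5), (3,7), (6,7). Each pair (i,j) satisfies i < j and arr[i] > arr[j].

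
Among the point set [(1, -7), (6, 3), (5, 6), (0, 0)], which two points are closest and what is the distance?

Computing all pairwise distances among 4 points:

d((1, -7), (6, 3)) = 11.1803
d((1, -7), (5, 6)) = 13.6015
d((1, -7), (0, 0)) = 7.0711
d((6, 3), (5, 6)) = 3.1623 <-- minimum
d((6, 3), (0, 0)) = 6.7082
d((5, 6), (0, 0)) = 7.8102

Closest pair: (6, 3) and (5, 6) with distance 3.1623

The closest pair is (6, 3) and (5, 6) with Euclidean distance 3.1623. For 4 points, brute-force pairwise comparison is shown above. For large n, the divide-and-conquer algorithm (sort by x, recurse on halves, check the dividing strip) achieves O(n log n).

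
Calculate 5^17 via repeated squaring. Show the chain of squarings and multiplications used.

Computing 5^17 by squaring (build up from 5^1; each line after the first costs one multiplication):

5^1 = 5
5^2 = (5^1)^2 = 5^2 = 25
5^4 = (5^2)^2 = 25^2 = 625
5^8 = (5^4)^2 = 625^2 = 390625
5^16 = (5^8)^2 = 390625^2 = 152587890625
5^17 = 5 * 5^16 = 5 * 152587890625 = 762939453125

Result: 762939453125
Multiplications needed: 5 (5 lines after 5^1)

5^17 = 762939453125. Using exponentiation by squaring, this requires 5 multiplications. The key idea: if the exponent is even, square the half-power; if odd, multiply by the base once.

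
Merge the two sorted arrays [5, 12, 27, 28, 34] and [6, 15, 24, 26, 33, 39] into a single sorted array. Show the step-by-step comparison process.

Merging process:

Compare 5 vs 6: take 5 from left. Merged: [5]
Compare 12 vs 6: take 6 from right. Merged: [5, 6]
Compare 12 vs 15: take 12 from left. Merged: [5, 6, 12]
Compare 27 vs 15: take 15 from right. Merged: [5, 6, 12, 15]
Compare 27 vs 24: take 24 from right. Merged: [5, 6, 12, 15, 24]
Compare 27 vs 26: take 26 from right. Merged: [5, 6, 12, 15, 24, 26]
Compare 27 vs 33: take 27 from left. Merged: [5, 6, 12, 15, 24, 26, 27]
Compare 28 vs 33: take 28 from left. Merged: [5, 6, 12, 15, 24, 26, 27, 28]
Compare 34 vs 33: take 33 from right. Merged: [5, 6, 12, 15, 24, 26, 27, 28, 33]
Compare 34 vs 39: take 34 from left. Merged: [5, 6, 12, 15, 24, 26, 27, 28, 33, 34]
Append remaining from right: [39]. Merged: [5, 6, 12, 15, 24, 26, 27, 28, 33, 34, 39]

Final merged array: [5, 6, 12, 15, 24, 26, 27, 28, 33, 34, 39]
Total comparisons: 10

The merged array is [5, 6, 12, 15, 24, 26, 27, 28, 33, 34, 39], requiring 10 comparisons. The merge step runs in O(n) time where n is the total number of elements.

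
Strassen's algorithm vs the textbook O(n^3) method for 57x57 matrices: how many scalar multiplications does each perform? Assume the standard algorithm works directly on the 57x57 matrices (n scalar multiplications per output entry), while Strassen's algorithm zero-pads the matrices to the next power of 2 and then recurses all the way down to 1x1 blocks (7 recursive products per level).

Matrix multiplication for 57x57 matrices:

Strassen's algorithm requires power-of-2 dimensions. Pad 57x57 to 64x64 (next power of 2).

Standard algorithm: 57^3 = 185193 multiplications
Strassen's algorithm: 7^(log2(64)) = 7^6 = 117649 multiplications
Savings: 185193 - 117649 = 67544 multiplications

Standard: 185193 multiplications (57^3). Strassen: 117649 multiplications (7^6, after padding to 64x64). Strassen reduces 8 recursive multiplications to 7 at each level.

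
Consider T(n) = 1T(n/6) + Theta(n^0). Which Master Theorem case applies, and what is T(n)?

Master Theorem for T(n) = 1T(n/6) + O(n^0):

a = 1, b = 6, c = 0
log_b(a) = log_6(1) = 0.0000

Case 2: c = 0 = log_6(1) = 0.0000
T(n) = O(n^0 log n) = O(log n)

For T(n) = 1T(n/6) + O(n^0): log_6(1) = 0.0000. This is Case 2 of the Master Theorem (c = log_b(a), equal work at all levels), giving O(log n).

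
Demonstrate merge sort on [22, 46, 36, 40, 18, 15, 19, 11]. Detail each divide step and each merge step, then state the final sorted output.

Merge sort trace:

Split: [22, 46, 36, 40, 18, 15, 19, 11] -> [22, 46, 36, 40] and [18, 15, 19, 11]
  Split: [22, 46, 36, 40] -> [22, 46] and [36, 40]
    Split: [22, 46] -> [22] and [46]
    Merge: [22] + [46] -> [22, 46]
    Split: [36, 40] -> [36] and [40]
    Merge: [36] + [40] -> [36, 40]
  Merge: [22, 46] + [36, 40] -> [22, 36, 40, 46]
  Split: [18, 15, 19, 11] -> [18, 15] and [19, 11]
    Split: [18, 15] -> [18] and [15]
    Merge: [18] + [15] -> [15, 18]
    Split: [19, 11] -> [19] and [11]
    Merge: [19] + [11] -> [11, 19]
  Merge: [15, 18] + [11, 19] -> [11, 15, 18, 19]
Merge: [22, 36, 40, 46] + [11, 15, 18, 19] -> [11, 15, 18, 19, 22, 36, 40, 46]

Final sorted array: [11, 15, 18, 19, 22, 36, 40, 46]

The merge sort proceeds by recursively splitting the array and merging sorted halves.
After all merges, the sorted array is [11, 15, 18, 19, 22, 36, 40, 46].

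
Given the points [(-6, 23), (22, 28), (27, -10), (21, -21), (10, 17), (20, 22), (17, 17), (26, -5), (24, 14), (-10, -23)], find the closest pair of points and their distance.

Computing all pairwise distances among 10 points:

d((-6, 23), (22, 28)) = 28.4429
d((-6, 23), (27, -10)) = 46.669
d((-6, 23), (21, -21)) = 51.6236
d((-6, 23), (10, 17)) = 17.088
d((-6, 23), (20, 22)) = 26.0192
d((-6, 23), (17, 17)) = 23.7697
d((-6, 23), (26, -5)) = 42.5206
d((-6, 23), (24, 14)) = 31.3209
d((-6, 23), (-10, -23)) = 46.1736
d((22, 28), (27, -10)) = 38.3275
d((22, 28), (21, -21)) = 49.0102
d((22, 28), (10, 17)) = 16.2788
d((22, 28), (20, 22)) = 6.3246
d((22, 28), (17, 17)) = 12.083
d((22, 28), (26, -5)) = 33.2415
d((22, 28), (24, 14)) = 14.1421
d((22, 28), (-10, -23)) = 60.208
d((27, -10), (21, -21)) = 12.53
d((27, -10), (10, 17)) = 31.9061
d((27, -10), (20, 22)) = 32.7567
d((27, -10), (17, 17)) = 28.7924
d((27, -10), (26, -5)) = 5.099 <-- minimum
d((27, -10), (24, 14)) = 24.1868
d((27, -10), (-10, -23)) = 39.2173
d((21, -21), (10, 17)) = 39.5601
d((21, -21), (20, 22)) = 43.0116
d((21, -21), (17, 17)) = 38.2099
d((21, -21), (26, -5)) = 16.7631
d((21, -21), (24, 14)) = 35.1283
d((21, -21), (-10, -23)) = 31.0644
d((10, 17), (20, 22)) = 11.1803
d((10, 17), (17, 17)) = 7.0
d((10, 17), (26, -5)) = 27.2029
d((10, 17), (24, 14)) = 14.3178
d((10, 17), (-10, -23)) = 44.7214
d((20, 22), (17, 17)) = 5.831
d((20, 22), (26, -5)) = 27.6586
d((20, 22), (24, 14)) = 8.9443
d((20, 22), (-10, -23)) = 54.0833
d((17, 17), (26, -5)) = 23.7697
d((17, 17), (24, 14)) = 7.6158
d((17, 17), (-10, -23)) = 48.2597
d((26, -5), (24, 14)) = 19.105
d((26, -5), (-10, -23)) = 40.2492
d((24, 14), (-10, -23)) = 50.2494

Closest pair: (27, -10) and (26, -5) with distance 5.099

The closest pair is (27, -10) and (26, -5) with Euclidean distance 5.099. For 10 points, brute-force pairwise comparison is shown above. For large n, the divide-and-conquer algorithm (sort by x, recurse on halves, check the dividing strip) achieves O(n log n).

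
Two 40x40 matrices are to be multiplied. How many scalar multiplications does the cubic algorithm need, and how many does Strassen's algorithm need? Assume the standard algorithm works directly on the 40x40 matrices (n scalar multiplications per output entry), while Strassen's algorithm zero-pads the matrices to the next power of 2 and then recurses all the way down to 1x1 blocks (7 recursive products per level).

Matrix multiplication for 40x40 matrices:

Strassen's algorithm requires power-of-2 dimensions. Pad 40x40 to 64x64 (next power of 2).

Standard algorithm: 40^3 = 64000 multiplications
Strassen's algorithm: 7^(log2(64)) = 7^6 = 117649 multiplications
Difference: 64000 - 117649 = -53649 (Strassen uses MORE here due to padding overhead — for small or just-over-power-of-2 n, padding can outweigh the per-level savings)

Standard: 64000 multiplications (40^3). Strassen: 117649 multiplications (7^6, after padding to 64x64). Strassen reduces 8 recursive multiplications to 7 at each level.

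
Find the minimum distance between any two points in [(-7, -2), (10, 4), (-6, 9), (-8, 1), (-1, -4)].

Computing all pairwise distances among 5 points:

d((-7, -2), (10, 4)) = 18.0278
d((-7, -2), (-6, 9)) = 11.0454
d((-7, -2), (-8, 1)) = 3.1623 <-- minimum
d((-7, -2), (-1, -4)) = 6.3246
d((10, 4), (-6, 9)) = 16.7631
d((10, 4), (-8, 1)) = 18.2483
d((10, 4), (-1, -4)) = 13.6015
d((-6, 9), (-8, 1)) = 8.2462
d((-6, 9), (-1, -4)) = 13.9284
d((-8, 1), (-1, -4)) = 8.6023

Closest pair: (-7, -2) and (-8, 1) with distance 3.1623

The closest pair is (-7, -2) and (-8, 1) with Euclidean distance 3.1623. For 5 points, brute-force pairwise comparison is shown above. For large n, the divide-and-conquer algorithm (sort by x, recurse on halves, check the dividing strip) achieves O(n log n).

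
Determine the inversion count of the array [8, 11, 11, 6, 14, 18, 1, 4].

Finding inversions in [8, 11, 11, 6, 14, 18, 1, 4]:

(0, 3): arr[0]=8 > arr[3]=6
(0, 6): arr[0]=8 > arr[6]=1
(0, 7): arr[0]=8 > arr[7]=4
(1, 3): arr[1]=11 > arr[3]=6
(1, 6): arr[1]=11 > arr[6]=1
(1, 7): arr[1]=11 > arr[7]=4
(2, 3): arr[2]=11 > arr[3]=6
(2, 6): arr[2]=11 > arr[6]=1
(2, 7): arr[2]=11 > arr[7]=4
(3, 6): arr[3]=6 > arr[6]=1
(3, 7): arr[3]=6 > arr[7]=4
(4, 6): arr[4]=14 > arr[6]=1
(4, 7): arr[4]=14 > arr[7]=4
(5, 6): arr[5]=18 > arr[6]=1
(5, 7): arr[5]=18 > arr[7]=4

Total inversions: 15

The array has 15 inversion(s): (0,3), (0,6), (0,7), (1,3), (1,6), (1,7), (2,3), (2,6), (2,7), (3,6), (3,7), (4,6), (4,7), (5,6), (5,7). Each pair (i,j) satisfies i < j and arr[i] > arr[j].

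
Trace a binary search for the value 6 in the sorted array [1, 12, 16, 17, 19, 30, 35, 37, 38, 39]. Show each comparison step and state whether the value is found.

Binary search for 6 in [1, 12, 16, 17, 19, 30, 35, 37, 38, 39]:

lo=0, hi=9, mid=4, arr[mid]=19 -> 19 > 6, search left half
lo=0, hi=3, mid=1, arr[mid]=12 -> 12 > 6, search left half
lo=0, hi=0, mid=0, arr[mid]=1 -> 1 < 6, search right half
lo=1 > hi=0, target 6 not found

Binary search determines that 6 is not in the array after 3 comparisons. The search space was exhausted without finding the target.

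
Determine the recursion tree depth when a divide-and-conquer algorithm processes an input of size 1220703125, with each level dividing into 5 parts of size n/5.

For divide and conquer with division factor 5:

Problem sizes at each level:
Level 0: 1220703125
Level 1: 244140625
Level 2: 48828125
Level 3: 9765625
Level 4: 1953125
Level 5: 390625
Level 6: 78125
Level 7: 15625
Level 8: 3125
Level 9: 625
Level 10: 125
Level 11: 25
Level 12: 5
Level 13: 1

The root is level 0 and the size-1 base case is level 13 (the tree spans levels 0 through 13, i.e. 14 levels counting the root), so the depth is the number of divisions: log_5(1220703125) = 13

The recursion tree depth is log_5(1220703125) = 13. At each level, the problem size is divided by 5, so it takes 13 divisions to reduce to a base case of size 1. The algorithm makes 5 recursive calls at each level.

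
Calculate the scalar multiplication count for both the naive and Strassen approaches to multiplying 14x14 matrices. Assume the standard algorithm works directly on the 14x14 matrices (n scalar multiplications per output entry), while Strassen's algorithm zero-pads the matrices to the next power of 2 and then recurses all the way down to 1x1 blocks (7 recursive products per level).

Matrix multiplication for 14x14 matrices:

Strassen's algorithm requires power-of-2 dimensions. Pad 14x14 to 16x16 (next power of 2).

Standard algorithm: 14^3 = 2744 multiplications
Strassen's algorithm: 7^(log2(16)) = 7^4 = 2401 multiplications
Savings: 2744 - 2401 = 343 multiplications

Standard: 2744 multiplications (14^3). Strassen: 2401 multiplications (7^4, after padding to 16x16). Strassen reduces 8 recursive multiplications to 7 at each level.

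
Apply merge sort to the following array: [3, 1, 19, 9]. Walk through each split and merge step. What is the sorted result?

Merge sort trace:

Split: [3, 1, 19, 9] -> [3, 1] and [19, 9]
  Split: [3, 1] -> [3] and [1]
  Merge: [3] + [1] -> [1, 3]
  Split: [19, 9] -> [19] and [9]
  Merge: [19] + [9] -> [9, 19]
Merge: [1, 3] + [9, 19] -> [1, 3, 9, 19]

Final sorted array: [1, 3, 9, 19]

The merge sort proceeds by recursively splitting the array and merging sorted halves.
After all merges, the sorted array is [1, 3, 9, 19].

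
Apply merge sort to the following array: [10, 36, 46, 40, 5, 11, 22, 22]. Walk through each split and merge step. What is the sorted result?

Merge sort trace:

Split: [10, 36, 46, 40, 5, 11, 22, 22] -> [10, 36, 46, 40] and [5, 11, 22, 22]
  Split: [10, 36, 46, 40] -> [10, 36] and [46, 40]
    Split: [10, 36] -> [10] and [36]
    Merge: [10] + [36] -> [10, 36]
    Split: [46, 40] -> [46] and [40]
    Merge: [46] + [40] -> [40, 46]
  Merge: [10, 36] + [40, 46] -> [10, 36, 40, 46]
  Split: [5, 11, 22, 22] -> [5, 11] and [22, 22]
    Split: [5, 11] -> [5] and [11]
    Merge: [5] + [11] -> [5, 11]
    Split: [22, 22] -> [22] and [22]
    Merge: [22] + [22] -> [22, 22]
  Merge: [5, 11] + [22, 22] -> [5, 11, 22, 22]
Merge: [10, 36, 40, 46] + [5, 11, 22, 22] -> [5, 10, 11, 22, 22, 36, 40, 46]

Final sorted array: [5, 10, 11, 22, 22, 36, 40, 46]

The merge sort proceeds by recursively splitting the array and merging sorted halves.
After all merges, the sorted array is [5, 10, 11, 22, 22, 36, 40, 46].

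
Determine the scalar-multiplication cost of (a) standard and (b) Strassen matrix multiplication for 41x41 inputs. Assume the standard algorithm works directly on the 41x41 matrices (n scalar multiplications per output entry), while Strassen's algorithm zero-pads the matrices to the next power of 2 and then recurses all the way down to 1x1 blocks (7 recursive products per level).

Matrix multiplication for 41x41 matrices:

Strassen's algorithm requires power-of-2 dimensions. Pad 41x41 to 64x64 (next power of 2).

Standard algorithm: 41^3 = 68921 multiplications
Strassen's algorithm: 7^(log2(64)) = 7^6 = 117649 multiplications
Difference: 68921 - 117649 = -48728 (Strassen uses MORE here due to padding overhead — for small or just-over-power-of-2 n, padding can outweigh the per-level savings)

Standard: 68921 multiplications (41^3). Strassen: 117649 multiplications (7^6, after padding to 64x64). Strassen reduces 8 recursive multiplications to 7 at each level.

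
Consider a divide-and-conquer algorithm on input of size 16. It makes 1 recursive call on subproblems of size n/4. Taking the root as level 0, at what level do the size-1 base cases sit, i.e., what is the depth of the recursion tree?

For divide and conquer with division factor 4:

Problem sizes at each level:
Level 0: 16
Level 1: 4
Level 2: 1

The root is level 0 and the size-1 base case is level 2 (the tree spans levels 0 through 2, i.e. 3 levels counting the root), so the depth is the number of divisions: log_4(16) = 2

The recursion tree depth is log_4(16) = 2. At each level, the problem size is divided by 4, so it takes 2 divisions to reduce to a base case of size 1. The algorithm makes 1 recursive call at each level.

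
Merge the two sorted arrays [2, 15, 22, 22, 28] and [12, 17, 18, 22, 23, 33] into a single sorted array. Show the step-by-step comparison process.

Merging process:

Compare 2 vs 12: take 2 from left. Merged: [2]
Compare 15 vs 12: take 12 from right. Merged: [2, 12]
Compare 15 vs 17: take 15 from left. Merged: [2, 12, 15]
Compare 22 vs 17: take 17 from right. Merged: [2, 12, 15, 17]
Compare 22 vs 18: take 18 from right. Merged: [2, 12, 15, 17, 18]
Compare 22 vs 22: take 22 from left. Merged: [2, 12, 15, 17, 18, 22]
Compare 22 vs 22: take 22 from left. Merged: [2, 12, 15, 17, 18, 22, 22]
Compare 28 vs 22: take 22 from right. Merged: [2, 12, 15, 17, 18, 22, 22, 22]
Compare 28 vs 23: take 23 from right. Merged: [2, 12, 15, 17, 18, 22, 22, 22, 23]
Compare 28 vs 33: take 28 from left. Merged: [2, 12, 15, 17, 18, 22, 22, 22, 23, 28]
Append remaining from right: [33]. Merged: [2, 12, 15, 17, 18, 22, 22, 22, 23, 28, 33]

Final merged array: [2, 12, 15, 17, 18, 22, 22, 22, 23, 28, 33]
Total comparisons: 10

The merged array is [2, 12, 15, 17, 18, 22, 22, 22, 23, 28, 33], requiring 10 comparisons. The merge step runs in O(n) time where n is the total number of elements.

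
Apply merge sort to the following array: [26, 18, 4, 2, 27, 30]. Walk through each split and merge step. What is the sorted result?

Merge sort trace:

Split: [26, 18, 4, 2, 27, 30] -> [26, 18, 4] and [2, 27, 30]
  Split: [26, 18, 4] -> [26] and [18, 4]
    Split: [18, 4] -> [18] and [4]
    Merge: [18] + [4] -> [4, 18]
  Merge: [26] + [4, 18] -> [4, 18, 26]
  Split: [2, 27, 30] -> [2] and [27, 30]
    Split: [27, 30] -> [27] and [30]
    Merge: [27] + [30] -> [27, 30]
  Merge: [2] + [27, 30] -> [2, 27, 30]
Merge: [4, 18, 26] + [2, 27, 30] -> [2, 4, 18, 26, 27, 30]

Final sorted array: [2, 4, 18, 26, 27, 30]

The merge sort proceeds by recursively splitting the array and merging sorted halves.
After all merges, the sorted array is [2, 4, 18, 26, 27, 30].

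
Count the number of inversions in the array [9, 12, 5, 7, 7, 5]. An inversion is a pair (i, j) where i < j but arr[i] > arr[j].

Finding inversions in [9, 12, 5, 7, 7, 5]:

(0, 2): arr[0]=9 > arr[2]=5
(0, 3): arr[0]=9 > arr[3]=7
(0, 4): arr[0]=9 > arr[4]=7
(0, 5): arr[0]=9 > arr[5]=5
(1, 2): arr[1]=12 > arr[2]=5
(1, 3): arr[1]=12 > arr[3]=7
(1, 4): arr[1]=12 > arr[4]=7
(1, 5): arr[1]=12 > arr[5]=5
(3, 5): arr[3]=7 > arr[5]=5
(4, 5): arr[4]=7 > arr[5]=5

Total inversions: 10

The array has 10 inversion(s): (0,2), (0,3), (0,4), (0,5), (1,2), (1,3), (1,4), (1,5), (3,5), (4,5). Each pair (i,j) satisfies i < j and arr[i] > arr[j].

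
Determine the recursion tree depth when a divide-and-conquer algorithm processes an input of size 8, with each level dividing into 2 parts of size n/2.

For divide and conquer with division factor 2:

Problem sizes at each level:
Level 0: 8
Level 1: 4
Level 2: 2
Level 3: 1

The root is level 0 and the size-1 base case is level 3 (the tree spans levels 0 through 3, i.e. 4 levels counting the root), so the depth is the number of divisions: log_2(8) = 3

The recursion tree depth is log_2(8) = 3. At each level, the problem size is divided by 2, so it takes 3 divisions to reduce to a base case of size 1. The algorithm makes 2 recursive calls at each level.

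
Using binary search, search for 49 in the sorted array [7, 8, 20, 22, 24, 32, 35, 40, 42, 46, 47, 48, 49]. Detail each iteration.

Binary search for 49 in [7, 8, 20, 22, 24, 32, 35, 40, 42, 46, 47, 48, 49]:

lo=0, hi=12, mid=6, arr[mid]=35 -> 35 < 49, search right half
lo=7, hi=12, mid=9, arr[mid]=46 -> 46 < 49, search right half
lo=10, hi=12, mid=11, arr[mid]=48 -> 48 < 49, search right half
lo=12, hi=12, mid=12, arr[mid]=49 -> Found target at index 12!

Binary search finds 49 at index 12 after 4 comparisons. The search repeatedly halves the search space by comparing with the middle element.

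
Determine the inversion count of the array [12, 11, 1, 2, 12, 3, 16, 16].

Finding inversions in [12, 11, 1, 2, 12, 3, 16, 16]:

(0, 1): arr[0]=12 > arr[1]=11
(0, 2): arr[0]=12 > arr[2]=1
(0, 3): arr[0]=12 > arr[3]=2
(0, 5): arr[0]=12 > arr[5]=3
(1, 2): arr[1]=11 > arr[2]=1
(1, 3): arr[1]=11 > arr[3]=2
(1, 5): arr[1]=11 > arr[5]=3
(4, 5): arr[4]=12 > arr[5]=3

Total inversions: 8

The array has 8 inversion(s): (0,1), (0,2), (0,3), (0,5), (1,2), (1,3), (1,5), (4,5). Each pair (i,j) satisfies i < j and arr[i] > arr[j].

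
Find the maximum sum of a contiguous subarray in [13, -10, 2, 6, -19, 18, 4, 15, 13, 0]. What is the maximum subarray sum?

Using Kadane's algorithm on [13, -10, 2, 6, -19, 18, 4, 15, 13, 0]:

Scanning through the array:
Position 1 (value -10): max_ending_here = 3, max_so_far = 13
Position 2 (value 2): max_ending_here = 5, max_so_far = 13
Position 3 (value 6): max_ending_here = 11, max_so_far = 13
Position 4 (value -19): max_ending_here = -8, max_so_far = 13
Position 5 (value 18): max_ending_here = 18, max_so_far = 18
Position 6 (value 4): max_ending_here = 22, max_so_far = 22
Position 7 (value 15): max_ending_here = 37, max_so_far = 37
Position 8 (value 13): max_ending_here = 50, max_so_far = 50
Position 9 (value 0): max_ending_here = 50, max_so_far = 50

Maximum subarray: [18, 4, 15, 13]
Maximum sum: 50

The maximum subarray is [18, 4, 15, 13] with sum 50. This subarray runs from index 5 to index 8.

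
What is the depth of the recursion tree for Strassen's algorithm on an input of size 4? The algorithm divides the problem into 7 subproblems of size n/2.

For divide and conquer with division factor 2:

Problem sizes at each level:
Level 0: 4
Level 1: 2
Level 2: 1

The root is level 0 and the size-1 base case is level 2 (the tree spans levels 0 through 2, i.e. 3 levels counting the root), so the depth is the number of divisions: log_2(4) = 2

The recursion tree depth is log_2(4) = 2. At each level, the problem size is divided by 2, so it takes 2 divisions to reduce to a base case of size 1. The algorithm makes 7 recursive calls at each level.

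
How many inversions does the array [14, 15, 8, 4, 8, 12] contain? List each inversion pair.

Finding inversions in [14, 15, 8, 4, 8, 12]:

(0, 2): arr[0]=14 > arr[2]=8
(0, 3): arr[0]=14 > arr[3]=4
(0, 4): arr[0]=14 > arr[4]=8
(0, 5): arr[0]=14 > arr[5]=12
(1, 2): arr[1]=15 > arr[2]=8
(1, 3): arr[1]=15 > arr[3]=4
(1, 4): arr[1]=15 > arr[4]=8
(1, 5): arr[1]=15 > arr[5]=12
(2, 3): arr[2]=8 > arr[3]=4

Total inversions: 9

The array has 9 inversion(s): (0,2), (0,3), (0,4), (0,5), (1,2), (1,3), (1,4), (1,5), (2,3). Each pair (i,j) satisfies i < j and arr[i] > arr[j].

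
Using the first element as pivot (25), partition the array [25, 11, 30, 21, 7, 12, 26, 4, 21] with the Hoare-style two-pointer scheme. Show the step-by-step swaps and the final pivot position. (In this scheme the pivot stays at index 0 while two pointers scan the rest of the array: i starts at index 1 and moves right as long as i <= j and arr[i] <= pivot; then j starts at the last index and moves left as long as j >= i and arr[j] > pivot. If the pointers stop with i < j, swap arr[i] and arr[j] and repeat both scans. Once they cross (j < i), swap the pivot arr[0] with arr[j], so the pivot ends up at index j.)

Hoare-style two-pointer partition with pivot = 25:

Initial array: [25, 11, 30, 21, 7, 12, 26, 4, 21]

Pointers start at i = 1, j = 8.
i stops at index 2 (arr[2]=30 > 25), j stops at index 8 (arr[8]=21 <= 25): swap arr[2] and arr[8], array becomes [25, 11, 21, 21, 7, 12, 26, 4, 30]
i stops at index 6 (arr[6]=26 > 25), j stops at index 7 (arr[7]=4 <= 25): swap arr[6] and arr[7], array becomes [25, 11, 21, 21, 7, 12, 4, 26, 30]
i ends at 7, j ends at 6: the pointers have crossed (j < i), so scanning stops.

Swap pivot arr[0] with arr[6] to place pivot at position 6: [4, 11, 21, 21, 7, 12, 25, 26, 30]
Pivot position: 6

After partitioning with pivot 25, the array becomes [4, 11, 21, 21, 7, 12, 25, 26, 30]. The pivot is placed at index 6. All elements to the left of the pivot are <= 25, and all elements to the right are > 25.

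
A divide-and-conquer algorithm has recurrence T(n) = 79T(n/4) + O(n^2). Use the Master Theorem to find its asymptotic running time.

Master Theorem for T(n) = 79T(n/4) + O(n^2):

a = 79, b = 4, c = 2
log_b(a) = log_4(79) = 3.1519

Case 1: c = 2 < log_4(79) = 3.1519
T(n) = O(n^(log_4 79))

For T(n) = 79T(n/4) + O(n^2): log_4(79) = 3.1519. This is Case 1 of the Master Theorem (c < log_b(a), work dominated by leaves), giving O(n^(log_4 79)).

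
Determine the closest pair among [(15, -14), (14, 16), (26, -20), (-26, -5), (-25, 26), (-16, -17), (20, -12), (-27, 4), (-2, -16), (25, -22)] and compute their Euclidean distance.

Computing all pairwise distances among 10 points:

d((15, -14), (14, 16)) = 30.0167
d((15, -14), (26, -20)) = 12.53
d((15, -14), (-26, -5)) = 41.9762
d((15, -14), (-25, 26)) = 56.5685
d((15, -14), (-16, -17)) = 31.1448
d((15, -14), (20, -12)) = 5.3852
d((15, -14), (-27, 4)) = 45.6946
d((15, -14), (-2, -16)) = 17.1172
d((15, -14), (25, -22)) = 12.8062
d((14, 16), (26, -20)) = 37.9473
d((14, 16), (-26, -5)) = 45.1774
d((14, 16), (-25, 26)) = 40.2616
d((14, 16), (-16, -17)) = 44.5982
d((14, 16), (20, -12)) = 28.6356
d((14, 16), (-27, 4)) = 42.72
d((14, 16), (-2, -16)) = 35.7771
d((14, 16), (25, -22)) = 39.5601
d((26, -20), (-26, -5)) = 54.1202
d((26, -20), (-25, 26)) = 68.6804
d((26, -20), (-16, -17)) = 42.107
d((26, -20), (20, -12)) = 10.0
d((26, -20), (-27, 4)) = 58.1808
d((26, -20), (-2, -16)) = 28.2843
d((26, -20), (25, -22)) = 2.2361 <-- minimum
d((-26, -5), (-25, 26)) = 31.0161
d((-26, -5), (-16, -17)) = 15.6205
d((-26, -5), (20, -12)) = 46.5296
d((-26, -5), (-27, 4)) = 9.0554
d((-26, -5), (-2, -16)) = 26.4008
d((-26, -5), (25, -22)) = 53.7587
d((-25, 26), (-16, -17)) = 43.9318
d((-25, 26), (20, -12)) = 58.8982
d((-25, 26), (-27, 4)) = 22.0907
d((-25, 26), (-2, -16)) = 47.8853
d((-25, 26), (25, -22)) = 69.3109
d((-16, -17), (20, -12)) = 36.3456
d((-16, -17), (-27, 4)) = 23.7065
d((-16, -17), (-2, -16)) = 14.0357
d((-16, -17), (25, -22)) = 41.3038
d((20, -12), (-27, 4)) = 49.6488
d((20, -12), (-2, -16)) = 22.3607
d((20, -12), (25, -22)) = 11.1803
d((-27, 4), (-2, -16)) = 32.0156
d((-27, 4), (25, -22)) = 58.1378
d((-2, -16), (25, -22)) = 27.6586

Closest pair: (26, -20) and (25, -22) with distance 2.2361

The closest pair is (26, -20) and (25, -22) with Euclidean distance 2.2361. For 10 points, brute-force pairwise comparison is shown above. For large n, the divide-and-conquer algorithm (sort by x, recurse on halves, check the dividing strip) achieves O(n log n).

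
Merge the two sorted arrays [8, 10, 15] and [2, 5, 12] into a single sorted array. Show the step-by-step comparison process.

Merging process:

Compare 8 vs 2: take 2 from right. Merged: [2]
Compare 8 vs 5: take 5 from right. Merged: [2, 5]
Compare 8 vs 12: take 8 from left. Merged: [2, 5, 8]
Compare 10 vs 12: take 10 from left. Merged: [2, 5, 8, 10]
Compare 15 vs 12: take 12 from right. Merged: [2, 5, 8, 10, 12]
Append remaining from left: [15]. Merged: [2, 5, 8, 10, 12, 15]

Final merged array: [2, 5, 8, 10, 12, 15]
Total comparisons: 5

The merged array is [2, 5, 8, 10, 12, 15], requiring 5 comparisons. The merge step runs in O(n) time where n is the total number of elements.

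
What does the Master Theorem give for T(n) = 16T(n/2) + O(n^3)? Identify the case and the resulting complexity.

Master Theorem for T(n) = 16T(n/2) + O(n^3):

a = 16, b = 2, c = 3
log_b(a) = log_2(16) = 4.0000

Case 1: c = 3 < log_2(16) = 4.0000
T(n) = O(n^(log_2 16)) = O(n^4)

For T(n) = 16T(n/2) + O(n^3): log_2(16) = 4.0000. This is Case 1 of the Master Theorem (c < log_b(a), work dominated by leaves), giving O(n^4).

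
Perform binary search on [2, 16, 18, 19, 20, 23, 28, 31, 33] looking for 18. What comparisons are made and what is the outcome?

Binary search for 18 in [2, 16, 18, 19, 20, 23, 28, 31, 33]:

lo=0, hi=8, mid=4, arr[mid]=20 -> 20 > 18, search left half
lo=0, hi=3, mid=1, arr[mid]=16 -> 16 < 18, search right half
lo=2, hi=3, mid=2, arr[mid]=18 -> Found target at index 2!

Binary search finds 18 at index 2 after 3 comparisons. The search repeatedly halves the search space by comparing with the middle element.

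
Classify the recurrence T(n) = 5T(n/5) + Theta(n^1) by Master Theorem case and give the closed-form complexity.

Master Theorem for T(n) = 5T(n/5) + O(n^1):

a = 5, b = 5, c = 1
log_b(a) = log_5(5) = 1.0000

Case 2: c = 1 = log_5(5) = 1.0000
T(n) = O(n^1 log n) = O(n log n)

For T(n) = 5T(n/5) + O(n^1): log_5(5) = 1.0000. This is Case 2 of the Master Theorem (c = log_b(a), equal work at all levels), giving O(n log n).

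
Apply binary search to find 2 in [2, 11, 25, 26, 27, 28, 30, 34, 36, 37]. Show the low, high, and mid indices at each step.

Binary search for 2 in [2, 11, 25, 26, 27, 28, 30, 34, 36, 37]:

lo=0, hi=9, mid=4, arr[mid]=27 -> 27 > 2, search left half
lo=0, hi=3, mid=1, arr[mid]=11 -> 11 > 2, search left half
lo=0, hi=0, mid=0, arr[mid]=2 -> Found target at index 0!

Binary search finds 2 at index 0 after 3 comparisons. The search repeatedly halves the search space by comparing with the middle element.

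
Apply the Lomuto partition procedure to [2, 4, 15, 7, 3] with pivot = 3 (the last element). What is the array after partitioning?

Lomuto partition with pivot = 3:

Initial array: [2, 4, 15, 7, 3]

arr[0]=2 <= 3: swap with position 0, array becomes [2, 4, 15, 7, 3]
arr[1]=4 > 3: no swap
arr[2]=15 > 3: no swap
arr[3]=7 > 3: no swap

Place pivot at position 1: [2, 3, 15, 7, 4]
Pivot position: 1

After partitioning with pivot 3, the array becomes [2, 3, 15, 7, 4]. The pivot is placed at index 1. All elements to the left of the pivot are <= 3, and all elements to the right are > 3.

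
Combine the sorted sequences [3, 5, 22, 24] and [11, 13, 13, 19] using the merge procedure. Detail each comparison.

Merging process:

Compare 3 vs 11: take 3 from left. Merged: [3]
Compare 5 vs 11: take 5 from left. Merged: [3, 5]
Compare 22 vs 11: take 11 from right. Merged: [3, 5, 11]
Compare 22 vs 13: take 13 from right. Merged: [3, 5, 11, 13]
Compare 22 vs 13: take 13 from right. Merged: [3, 5, 11, 13, 13]
Compare 22 vs 19: take 19 from right. Merged: [3, 5, 11, 13, 13, 19]
Append remaining from left: [22, 24]. Merged: [3, 5, 11, 13, 13, 19, 22, 24]

Final merged array: [3, 5, 11, 13, 13, 19, 22, 24]
Total comparisons: 6

The merged array is [3, 5, 11, 13, 13, 19, 22, 24], requiring 6 comparisons. The merge step runs in O(n) time where n is the total number of elements.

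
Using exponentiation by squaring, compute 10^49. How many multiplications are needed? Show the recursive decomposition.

Computing 10^49 by squaring (build up from 10^1; each line after the first costs one multiplication):

10^1 = 10
10^2 = (10^1)^2 = 10^2 = 100
10^3 = 10 * 10^2 = 10 * 100 = 1000
10^6 = (10^3)^2 = 1000^2 = 1000000
10^12 = (10^6)^2 = 1000000^2 = 1000000000000
10^24 = (10^12)^2 = 1000000000000^2 = 1000000000000000000000000
10^48 = (10^24)^2 = 1000000000000000000000000^2 = 1000000000000000000000000000000000000000000000000
10^49 = 10 * 10^48 = 10 * 1000000000000000000000000000000000000000000000000 = 10000000000000000000000000000000000000000000000000

Result: 10000000000000000000000000000000000000000000000000
Multiplications needed: 7 (7 lines after 10^1)

10^49 = 10000000000000000000000000000000000000000000000000. Using exponentiation by squaring, this requires 7 multiplications. The key idea: if the exponent is even, square the half-power; if odd, multiply by the base once.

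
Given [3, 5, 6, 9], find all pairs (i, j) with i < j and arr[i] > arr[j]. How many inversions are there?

Finding inversions in [3, 5, 6, 9]:


Total inversions: 0

The array has 0 inversions. It is already sorted.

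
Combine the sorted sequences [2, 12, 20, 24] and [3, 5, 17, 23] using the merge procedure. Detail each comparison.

Merging process:

Compare 2 vs 3: take 2 from left. Merged: [2]
Compare 12 vs 3: take 3 from right. Merged: [2, 3]
Compare 12 vs 5: take 5 from right. Merged: [2, 3, 5]
Compare 12 vs 17: take 12 from left. Merged: [2, 3, 5, 12]
Compare 20 vs 17: take 17 from right. Merged: [2, 3, 5, 12, 17]
Compare 20 vs 23: take 20 from left. Merged: [2, 3, 5, 12, 17, 20]
Compare 24 vs 23: take 23 from right. Merged: [2, 3, 5, 12, 17, 20, 23]
Append remaining from left: [24]. Merged: [2, 3, 5, 12, 17, 20, 23, 24]

Final merged array: [2, 3, 5, 12, 17, 20, 23, 24]
Total comparisons: 7

The merged array is [2, 3, 5, 12, 17, 20, 23, 24], requiring 7 comparisons. The merge step runs in O(n) time where n is the total number of elements.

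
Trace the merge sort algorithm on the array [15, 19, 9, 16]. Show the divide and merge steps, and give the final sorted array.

Merge sort trace:

Split: [15, 19, 9, 16] -> [15, 19] and [9, 16]
  Split: [15, 19] -> [15] and [19]
  Merge: [15] + [19] -> [15, 19]
  Split: [9, 16] -> [9] and [16]
  Merge: [9] + [16] -> [9, 16]
Merge: [15, 19] + [9, 16] -> [9, 15, 16, 19]

Final sorted array: [9, 15, 16, 19]

The merge sort proceeds by recursively splitting the array and merging sorted halves.
After all merges, the sorted array is [9, 15, 16, 19].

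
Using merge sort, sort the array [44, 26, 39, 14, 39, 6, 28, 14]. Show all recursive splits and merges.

Merge sort trace:

Split: [44, 26, 39, 14, 39, 6, 28, 14] -> [44, 26, 39, 14] and [39, 6, 28, 14]
  Split: [44, 26, 39, 14] -> [44, 26] and [39, 14]
    Split: [44, 26] -> [44] and [26]
    Merge: [44] + [26] -> [26, 44]
    Split: [39, 14] -> [39] and [14]
    Merge: [39] + [14] -> [14, 39]
  Merge: [26, 44] + [14, 39] -> [14, 26, 39, 44]
  Split: [39, 6, 28, 14] -> [39, 6] and [28, 14]
    Split: [39, 6] -> [39] and [6]
    Merge: [39] + [6] -> [6, 39]
    Split: [28, 14] -> [28] and [14]
    Merge: [28] + [14] -> [14, 28]
  Merge: [6, 39] + [14, 28] -> [6, 14, 28, 39]
Merge: [14, 26, 39, 44] + [6, 14, 28, 39] -> [6, 14, 14, 26, 28, 39, 39, 44]

Final sorted array: [6, 14, 14, 26, 28, 39, 39, 44]

The merge sort proceeds by recursively splitting the array and merging sorted halves.
After all merges, the sorted array is [6, 14, 14, 26, 28, 39, 39, 44].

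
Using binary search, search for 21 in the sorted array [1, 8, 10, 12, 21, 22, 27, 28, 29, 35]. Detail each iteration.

Binary search for 21 in [1, 8, 10, 12, 21, 22, 27, 28, 29, 35]:

lo=0, hi=9, mid=4, arr[mid]=21 -> Found target at index 4!

Binary search finds 21 at index 4 after 1 comparisons. The search repeatedly halves the search space by comparing with the middle element.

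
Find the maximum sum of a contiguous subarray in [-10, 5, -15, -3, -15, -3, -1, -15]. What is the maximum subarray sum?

Using Kadane's algorithm on [-10, 5, -15, -3, -15, -3, -1, -15]:

Scanning through the array:
Position 1 (value 5): max_ending_here = 5, max_so_far = 5
Position 2 (value -15): max_ending_here = -10, max_so_far = 5
Position 3 (value -3): max_ending_here = -3, max_so_far = 5
Position 4 (value -15): max_ending_here = -15, max_so_far = 5
Position 5 (value -3): max_ending_here = -3, max_so_far = 5
Position 6 (value -1): max_ending_here = -1, max_so_far = 5
Position 7 (value -15): max_ending_here = -15, max_so_far = 5

Maximum subarray: [5]
Maximum sum: 5

The maximum subarray is [5] with sum 5. This subarray runs from index 1 to index 1.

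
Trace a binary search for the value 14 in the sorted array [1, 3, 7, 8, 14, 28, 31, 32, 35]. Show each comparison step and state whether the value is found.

Binary search for 14 in [1, 3, 7, 8, 14, 28, 31, 32, 35]:

lo=0, hi=8, mid=4, arr[mid]=14 -> Found target at index 4!

Binary search finds 14 at index 4 after 1 comparisons. The search repeatedly halves the search space by comparing with the middle element.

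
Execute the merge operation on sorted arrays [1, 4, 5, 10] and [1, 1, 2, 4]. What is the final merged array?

Merging process:

Compare 1 vs 1: take 1 from left. Merged: [1]
Compare 4 vs 1: take 1 from right. Merged: [1, 1]
Compare 4 vs 1: take 1 from right. Merged: [1, 1, 1]
Compare 4 vs 2: take 2 from right. Merged: [1, 1, 1, 2]
Compare 4 vs 4: take 4 from left. Merged: [1, 1, 1, 2, 4]
Compare 5 vs 4: take 4 from right. Merged: [1, 1, 1, 2, 4, 4]
Append remaining from left: [5, 10]. Merged: [1, 1, 1, 2, 4, 4, 5, 10]

Final merged array: [1, 1, 1, 2, 4, 4, 5, 10]
Total comparisons: 6

The merged array is [1, 1, 1, 2, 4, 4, 5, 10], requiring 6 comparisons. The merge step runs in O(n) time where n is the total number of elements.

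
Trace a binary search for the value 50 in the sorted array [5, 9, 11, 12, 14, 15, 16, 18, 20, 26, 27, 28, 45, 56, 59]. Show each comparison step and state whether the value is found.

Binary search for 50 in [5, 9, 11, 12, 14, 15, 16, 18, 20, 26, 27, 28, 45, 56, 59]:

lo=0, hi=14, mid=7, arr[mid]=18 -> 18 < 50, search right half
lo=8, hi=14, mid=11, arr[mid]=28 -> 28 < 50, search right half
lo=12, hi=14, mid=13, arr[mid]=56 -> 56 > 50, search left half
lo=12, hi=12, mid=12, arr[mid]=45 -> 45 < 50, search right half
lo=13 > hi=12, target 50 not found

Binary search determines that 50 is not in the array after 4 comparisons. The search space was exhausted without finding the target.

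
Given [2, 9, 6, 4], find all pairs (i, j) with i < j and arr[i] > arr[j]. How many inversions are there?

Finding inversions in [2, 9, 6, 4]:

(1, 2): arr[1]=9 > arr[2]=6
(1, 3): arr[1]=9 > arr[3]=4
(2, 3): arr[2]=6 > arr[3]=4

Total inversions: 3

The array has 3 inversion(s): (1,2), (1,3), (2,3). Each pair (i,j) satisfies i < j and arr[i] > arr[j].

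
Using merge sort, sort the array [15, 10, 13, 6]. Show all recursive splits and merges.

Merge sort trace:

Split: [15, 10, 13, 6] -> [15, 10] and [13, 6]
  Split: [15, 10] -> [15] and [10]
  Merge: [15] + [10] -> [10, 15]
  Split: [13, 6] -> [13] and [6]
  Merge: [13] + [6] -> [6, 13]
Merge: [10, 15] + [6, 13] -> [6, 10, 13, 15]

Final sorted array: [6, 10, 13, 15]

The merge sort proceeds by recursively splitting the array and merging sorted halves.
After all merges, the sorted array is [6, 10, 13, 15].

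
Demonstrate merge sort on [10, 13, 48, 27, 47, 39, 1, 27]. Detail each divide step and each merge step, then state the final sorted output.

Merge sort trace:

Split: [10, 13, 48, 27, 47, 39, 1, 27] -> [10, 13, 48, 27] and [47, 39, 1, 27]
  Split: [10, 13, 48, 27] -> [10, 13] and [48, 27]
    Split: [10, 13] -> [10] and [13]
    Merge: [10] + [13] -> [10, 13]
    Split: [48, 27] -> [48] and [27]
    Merge: [48] + [27] -> [27, 48]
  Merge: [10, 13] + [27, 48] -> [10, 13, 27, 48]
  Split: [47, 39, 1, 27] -> [47, 39] and [1, 27]
    Split: [47, 39] -> [47] and [39]
    Merge: [47] + [39] -> [39, 47]
    Split: [1, 27] -> [1] and [27]
    Merge: [1] + [27] -> [1, 27]
  Merge: [39, 47] + [1, 27] -> [1, 27, 39, 47]
Merge: [10, 13, 27, 48] + [1, 27, 39, 47] -> [1, 10, 13, 27, 27, 39, 47, 48]

Final sorted array: [1, 10, 13, 27, 27, 39, 47, 48]

The merge sort proceeds by recursively splitting the array and merging sorted halves.
After all merges, the sorted array is [1, 10, 13, 27, 27, 39, 47, 48].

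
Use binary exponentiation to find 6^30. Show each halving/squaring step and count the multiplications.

Computing 6^30 by squaring (build up from 6^1; each line after the first costs one multiplication):

6^1 = 6
6^2 = (6^1)^2 = 6^2 = 36
6^3 = 6 * 6^2 = 6 * 36 = 216
6^6 = (6^3)^2 = 216^2 = 46656
6^7 = 6 * 6^6 = 6 * 46656 = 279936
6^14 = (6^7)^2 = 279936^2 = 78364164096
6^15 = 6 * 6^14 = 6 * 78364164096 = 470184984576
6^30 = (6^15)^2 = 470184984576^2 = 221073919720733357899776

Result: 221073919720733357899776
Multiplications needed: 7 (7 lines after 6^1)

6^30 = 221073919720733357899776. Using exponentiation by squaring, this requires 7 multiplications. The key idea: if the exponent is even, square the half-power; if odd, multiply by the base once.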